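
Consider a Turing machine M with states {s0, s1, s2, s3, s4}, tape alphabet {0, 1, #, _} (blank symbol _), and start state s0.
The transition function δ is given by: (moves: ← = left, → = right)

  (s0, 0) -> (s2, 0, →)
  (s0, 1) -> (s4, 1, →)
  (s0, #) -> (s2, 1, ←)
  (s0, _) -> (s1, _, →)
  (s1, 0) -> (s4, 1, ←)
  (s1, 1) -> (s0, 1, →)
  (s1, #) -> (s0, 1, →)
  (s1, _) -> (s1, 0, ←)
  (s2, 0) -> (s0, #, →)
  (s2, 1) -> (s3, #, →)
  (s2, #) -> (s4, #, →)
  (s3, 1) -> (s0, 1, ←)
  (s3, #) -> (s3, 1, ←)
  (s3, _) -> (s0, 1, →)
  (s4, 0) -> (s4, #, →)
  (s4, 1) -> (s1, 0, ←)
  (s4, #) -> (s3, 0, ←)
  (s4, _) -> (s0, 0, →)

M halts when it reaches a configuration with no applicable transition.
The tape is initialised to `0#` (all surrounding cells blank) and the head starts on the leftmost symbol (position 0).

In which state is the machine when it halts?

s0 | [0]#___   read 0 → write 0, move →, go to s2
s2 | 0[#]___   read # → write #, move →, go to s4
s4 | 0#[_]__   read _ → write 0, move →, go to s0
s0 | 0#0[_]_   read _ → write _, move →, go to s1
s1 | 0#0_[_]   read _ → write 0, move ←, go to s1
s1 | 0#0[_]0   read _ → write 0, move ←, go to s1
s1 | 0#[0]00   read 0 → write 1, move ←, go to s4
s4 | 0[#]100   read # → write 0, move ←, go to s3
s3 | [0]0100
No transition is defined for (s3, 0); M halts in state s3.

s3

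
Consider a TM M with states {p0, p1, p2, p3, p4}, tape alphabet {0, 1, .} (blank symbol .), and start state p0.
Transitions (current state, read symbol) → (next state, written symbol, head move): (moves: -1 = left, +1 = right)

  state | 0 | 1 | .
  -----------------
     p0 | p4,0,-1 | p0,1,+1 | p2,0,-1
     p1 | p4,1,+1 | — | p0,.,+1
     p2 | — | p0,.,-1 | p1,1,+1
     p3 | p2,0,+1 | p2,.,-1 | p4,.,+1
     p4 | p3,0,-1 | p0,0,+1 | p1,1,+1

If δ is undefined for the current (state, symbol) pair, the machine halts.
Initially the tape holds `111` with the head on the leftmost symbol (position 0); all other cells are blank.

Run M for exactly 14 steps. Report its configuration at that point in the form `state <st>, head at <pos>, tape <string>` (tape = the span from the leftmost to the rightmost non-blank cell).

state=p0 head=0 tape=..[1]11.   (p0,1)→(p0,1,+1)
state=p0 head=1 tape=..1[1]1.   (p0,1)→(p0,1,+1)
state=p0 head=2 tape=..11[1].   (p0,1)→(p0,1,+1)
state=p0 head=3 tape=..111[.]   (p0,.)→(p2,0,-1)
state=p2 head=2 tape=..11[1]0   (p2,1)→(p0,.,-1)
state=p0 head=1 tape=..1[1].0   (p0,1)→(p0,1,+1)
state=p0 head=2 tape=..11[.]0   (p0,.)→(p2,0,-1)
state=p2 head=1 tape=..1[1]00   (p2,1)→(p0,.,-1)
state=p0 head=0 tape=..[1].00   (p0,1)→(p0,1,+1)
state=p0 head=1 tape=..1[.]00   (p0,.)→(p2,0,-1)
state=p2 head=0 tape=..[1]000   (p2,1)→(p0,.,-1)
state=p0 head=-1 tape=.[.].000   (p0,.)→(p2,0,-1)
state=p2 head=-2 tape=[.]0.000   (p2,.)→(p1,1,+1)
state=p1 head=-1 tape=1[0].000   (p1,0)→(p4,1,+1)
state=p4 head=0 tape=11[.]000
After 14 steps: state p4, head at 0, tape 11.000.

state p4, head at 0, tape 11.000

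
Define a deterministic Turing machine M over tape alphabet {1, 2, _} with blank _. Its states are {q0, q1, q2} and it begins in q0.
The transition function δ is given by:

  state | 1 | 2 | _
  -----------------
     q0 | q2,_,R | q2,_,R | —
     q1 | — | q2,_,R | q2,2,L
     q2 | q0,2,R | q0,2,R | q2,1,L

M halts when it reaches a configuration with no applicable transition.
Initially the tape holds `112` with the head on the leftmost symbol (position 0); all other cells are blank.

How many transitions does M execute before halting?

state=q0 head=0 tape=[1]12__   (q0,1)→(q2,_,R)
state=q2 head=1 tape=_[1]2__   (q2,1)→(q0,2,R)
state=q0 head=2 tape=_2[2]__   (q0,2)→(q2,_,R)
state=q2 head=3 tape=_2_[_]_   (q2,_)→(q2,1,L)
state=q2 head=2 tape=_2[_]1_   (q2,_)→(q2,1,L)
state=q2 head=1 tape=_[2]11_   (q2,2)→(q0,2,R)
state=q0 head=2 tape=_2[1]1_   (q0,1)→(q2,_,R)
state=q2 head=3 tape=_2_[1]_   (q2,1)→(q0,2,R)
state=q0 head=4 tape=_2_2[_]
M halts after 8 transitions.

8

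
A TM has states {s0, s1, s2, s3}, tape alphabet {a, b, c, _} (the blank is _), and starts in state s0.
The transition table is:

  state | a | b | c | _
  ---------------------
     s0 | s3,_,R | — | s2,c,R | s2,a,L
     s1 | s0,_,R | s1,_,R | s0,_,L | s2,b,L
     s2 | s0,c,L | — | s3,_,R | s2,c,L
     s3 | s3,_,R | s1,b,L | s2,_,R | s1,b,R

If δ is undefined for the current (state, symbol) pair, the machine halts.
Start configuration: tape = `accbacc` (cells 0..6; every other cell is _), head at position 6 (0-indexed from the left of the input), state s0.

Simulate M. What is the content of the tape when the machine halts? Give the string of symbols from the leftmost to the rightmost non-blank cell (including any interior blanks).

accbcccccc

s0 | accbac[c]___   read c → write c, move R, go to s2
s2 | accbacc[_]__   read _ → write c, move L, go to s2
s2 | accbac[c]c__   read c → write _, move R, go to s3
s3 | accbac_[c]__   read c → write _, move R, go to s2
s2 | accbac__[_]_   read _ → write c, move L, go to s2
s2 | accbac_[_]c_   read _ → write c, move L, go to s2
s2 | accbac[_]cc_   read _ → write c, move L, go to s2
s2 | accba[c]ccc_   read c → write _, move R, go to s3
s3 | accba_[c]cc_   read c → write _, move R, go to s2
s2 | accba__[c]c_   read c → write _, move R, go to s3
s3 | accba___[c]_   read c → write _, move R, go to s2
s2 | accba____[_]   read _ → write c, move L, go to s2
s2 | accba___[_]c   read _ → write c, move L, go to s2
s2 | accba__[_]cc   read _ → write c, move L, go to s2
s2 | accba_[_]ccc   read _ → write c, move L, go to s2
s2 | accba[_]cccc   read _ → write c, move L, go to s2
s2 | accb[a]ccccc   read a → write c, move L, go to s0
s0 | acc[b]cccccc
The non-blank tape span at halt is accbcccccc.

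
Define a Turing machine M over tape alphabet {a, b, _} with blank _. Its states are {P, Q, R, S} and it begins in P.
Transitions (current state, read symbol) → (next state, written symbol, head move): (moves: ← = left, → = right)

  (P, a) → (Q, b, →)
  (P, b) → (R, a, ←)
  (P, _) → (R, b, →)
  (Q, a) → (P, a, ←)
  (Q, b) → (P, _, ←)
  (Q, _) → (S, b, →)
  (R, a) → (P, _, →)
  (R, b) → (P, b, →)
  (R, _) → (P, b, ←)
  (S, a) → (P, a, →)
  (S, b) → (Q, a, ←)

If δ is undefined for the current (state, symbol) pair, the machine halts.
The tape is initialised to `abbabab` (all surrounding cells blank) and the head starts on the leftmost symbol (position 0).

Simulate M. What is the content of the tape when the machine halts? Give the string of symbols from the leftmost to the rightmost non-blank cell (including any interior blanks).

bbbb_bb_bb

state=P head=0 tape=__[a]bbabab__   (P,a)→(Q,b,→)
state=Q head=1 tape=__b[b]babab__   (Q,b)→(P,_,←)
state=P head=0 tape=__[b]_babab__   (P,b)→(R,a,←)
state=R head=-1 tape=_[_]a_babab__   (R,_)→(P,b,←)
state=P head=-2 tape=[_]ba_babab__   (P,_)→(R,b,→)
state=R head=-1 tape=b[b]a_babab__   (R,b)→(P,b,→)
state=P head=0 tape=bb[a]_babab__   (P,a)→(Q,b,→)
state=Q head=1 tape=bbb[_]babab__   (Q,_)→(S,b,→)
state=S head=2 tape=bbbb[b]abab__   (S,b)→(Q,a,←)
state=Q head=1 tape=bbb[b]aabab__   (Q,b)→(P,_,←)
state=P head=0 tape=bb[b]_aabab__   (P,b)→(R,a,←)
state=R head=-1 tape=b[b]a_aabab__   (R,b)→(P,b,→)
state=P head=0 tape=bb[a]_aabab__   (P,a)→(Q,b,→)
state=Q head=1 tape=bbb[_]aabab__   (Q,_)→(S,b,→)
state=S head=2 tape=bbbb[a]abab__   (S,a)→(P,a,→)
state=P head=3 tape=bbbba[a]bab__   (P,a)→(Q,b,→)
state=Q head=4 tape=bbbbab[b]ab__   (Q,b)→(P,_,←)
state=P head=3 tape=bbbba[b]_ab__   (P,b)→(R,a,←)
state=R head=2 tape=bbbb[a]a_ab__   (R,a)→(P,_,→)
state=P head=3 tape=bbbb_[a]_ab__   (P,a)→(Q,b,→)
state=Q head=4 tape=bbbb_b[_]ab__   (Q,_)→(S,b,→)
state=S head=5 tape=bbbb_bb[a]b__   (S,a)→(P,a,→)
state=P head=6 tape=bbbb_bba[b]__   (P,b)→(R,a,←)
state=R head=5 tape=bbbb_bb[a]a__   (R,a)→(P,_,→)
state=P head=6 tape=bbbb_bb_[a]__   (P,a)→(Q,b,→)
state=Q head=7 tape=bbbb_bb_b[_]_   (Q,_)→(S,b,→)
state=S head=8 tape=bbbb_bb_bb[_]
The non-blank tape span at halt is bbbb_bb_bb.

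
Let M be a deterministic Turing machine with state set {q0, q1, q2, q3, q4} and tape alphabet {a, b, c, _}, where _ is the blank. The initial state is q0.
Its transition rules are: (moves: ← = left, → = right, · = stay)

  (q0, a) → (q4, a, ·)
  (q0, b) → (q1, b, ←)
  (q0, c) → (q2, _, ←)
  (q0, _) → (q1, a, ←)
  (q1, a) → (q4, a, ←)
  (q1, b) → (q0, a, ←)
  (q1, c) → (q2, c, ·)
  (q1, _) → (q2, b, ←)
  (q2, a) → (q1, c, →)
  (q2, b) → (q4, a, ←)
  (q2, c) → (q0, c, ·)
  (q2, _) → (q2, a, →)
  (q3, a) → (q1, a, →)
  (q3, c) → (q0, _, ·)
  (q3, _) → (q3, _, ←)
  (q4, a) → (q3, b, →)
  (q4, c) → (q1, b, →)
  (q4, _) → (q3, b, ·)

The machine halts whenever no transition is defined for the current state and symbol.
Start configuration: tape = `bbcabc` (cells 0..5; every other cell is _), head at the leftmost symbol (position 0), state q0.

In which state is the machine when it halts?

q4

state=q0 head=0 tape=__[b]bcabc   (q0,b)→(q1,b,←)
state=q1 head=-1 tape=_[_]bbcabc   (q1,_)→(q2,b,←)
state=q2 head=-2 tape=[_]bbbcabc   (q2,_)→(q2,a,→)
state=q2 head=-1 tape=a[b]bbcabc   (q2,b)→(q4,a,←)
state=q4 head=-2 tape=[a]abbcabc   (q4,a)→(q3,b,→)
state=q3 head=-1 tape=b[a]bbcabc   (q3,a)→(q1,a,→)
state=q1 head=0 tape=ba[b]bcabc   (q1,b)→(q0,a,←)
state=q0 head=-1 tape=b[a]abcabc   (q0,a)→(q4,a,·)
state=q4 head=-1 tape=b[a]abcabc   (q4,a)→(q3,b,→)
state=q3 head=0 tape=bb[a]bcabc   (q3,a)→(q1,a,→)
state=q1 head=1 tape=bba[b]cabc   (q1,b)→(q0,a,←)
state=q0 head=0 tape=bb[a]acabc   (q0,a)→(q4,a,·)
state=q4 head=0 tape=bb[a]acabc   (q4,a)→(q3,b,→)
state=q3 head=1 tape=bbb[a]cabc   (q3,a)→(q1,a,→)
state=q1 head=2 tape=bbba[c]abc   (q1,c)→(q2,c,·)
state=q2 head=2 tape=bbba[c]abc   (q2,c)→(q0,c,·)
state=q0 head=2 tape=bbba[c]abc   (q0,c)→(q2,_,←)
state=q2 head=1 tape=bbb[a]_abc   (q2,a)→(q1,c,→)
state=q1 head=2 tape=bbbc[_]abc   (q1,_)→(q2,b,←)
state=q2 head=1 tape=bbb[c]babc   (q2,c)→(q0,c,·)
state=q0 head=1 tape=bbb[c]babc   (q0,c)→(q2,_,←)
state=q2 head=0 tape=bb[b]_babc   (q2,b)→(q4,a,←)
state=q4 head=-1 tape=b[b]a_babc
No transition is defined for (q4, b); M halts in state q4.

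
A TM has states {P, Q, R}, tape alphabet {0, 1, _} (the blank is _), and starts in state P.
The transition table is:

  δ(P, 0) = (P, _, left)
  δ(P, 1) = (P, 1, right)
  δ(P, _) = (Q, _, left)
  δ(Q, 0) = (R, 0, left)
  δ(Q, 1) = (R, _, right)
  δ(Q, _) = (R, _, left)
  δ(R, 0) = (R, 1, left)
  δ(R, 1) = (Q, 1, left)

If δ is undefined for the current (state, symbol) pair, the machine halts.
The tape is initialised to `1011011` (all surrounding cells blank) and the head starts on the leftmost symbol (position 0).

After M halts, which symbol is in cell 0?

state=P head=0 tape=[1]011011   (P,1)→(P,1,right)
state=P head=1 tape=1[0]11011   (P,0)→(P,_,left)
state=P head=0 tape=[1]_11011   (P,1)→(P,1,right)
state=P head=1 tape=1[_]11011   (P,_)→(Q,_,left)
state=Q head=0 tape=[1]_11011   (Q,1)→(R,_,right)
state=R head=1 tape=_[_]11011
Cell 0 holds _ when M halts.

_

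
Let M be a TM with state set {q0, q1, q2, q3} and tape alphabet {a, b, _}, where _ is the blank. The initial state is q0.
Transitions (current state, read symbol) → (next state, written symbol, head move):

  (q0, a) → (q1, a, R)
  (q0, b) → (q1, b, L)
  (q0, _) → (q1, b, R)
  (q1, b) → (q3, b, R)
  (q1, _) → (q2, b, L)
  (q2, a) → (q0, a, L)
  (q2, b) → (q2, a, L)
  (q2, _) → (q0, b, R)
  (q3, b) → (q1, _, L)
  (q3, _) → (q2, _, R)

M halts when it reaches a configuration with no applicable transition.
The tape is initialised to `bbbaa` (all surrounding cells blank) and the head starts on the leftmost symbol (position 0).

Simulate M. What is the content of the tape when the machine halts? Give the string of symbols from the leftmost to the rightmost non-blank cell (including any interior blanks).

bbabbaa

state=q0 head=0 tape=__[b]bbaa   (q0,b)→(q1,b,L)
state=q1 head=-1 tape=_[_]bbbaa   (q1,_)→(q2,b,L)
state=q2 head=-2 tape=[_]bbbbaa   (q2,_)→(q0,b,R)
state=q0 head=-1 tape=b[b]bbbaa   (q0,b)→(q1,b,L)
state=q1 head=-2 tape=[b]bbbbaa   (q1,b)→(q3,b,R)
state=q3 head=-1 tape=b[b]bbbaa   (q3,b)→(q1,_,L)
state=q1 head=-2 tape=[b]_bbbaa   (q1,b)→(q3,b,R)
state=q3 head=-1 tape=b[_]bbbaa   (q3,_)→(q2,_,R)
state=q2 head=0 tape=b_[b]bbaa   (q2,b)→(q2,a,L)
state=q2 head=-1 tape=b[_]abbaa   (q2,_)→(q0,b,R)
state=q0 head=0 tape=bb[a]bbaa   (q0,a)→(q1,a,R)
state=q1 head=1 tape=bba[b]baa   (q1,b)→(q3,b,R)
state=q3 head=2 tape=bbab[b]aa   (q3,b)→(q1,_,L)
state=q1 head=1 tape=bba[b]_aa   (q1,b)→(q3,b,R)
state=q3 head=2 tape=bbab[_]aa   (q3,_)→(q2,_,R)
state=q2 head=3 tape=bbab_[a]a   (q2,a)→(q0,a,L)
state=q0 head=2 tape=bbab[_]aa   (q0,_)→(q1,b,R)
state=q1 head=3 tape=bbabb[a]a
The non-blank tape span at halt is bbabbaa.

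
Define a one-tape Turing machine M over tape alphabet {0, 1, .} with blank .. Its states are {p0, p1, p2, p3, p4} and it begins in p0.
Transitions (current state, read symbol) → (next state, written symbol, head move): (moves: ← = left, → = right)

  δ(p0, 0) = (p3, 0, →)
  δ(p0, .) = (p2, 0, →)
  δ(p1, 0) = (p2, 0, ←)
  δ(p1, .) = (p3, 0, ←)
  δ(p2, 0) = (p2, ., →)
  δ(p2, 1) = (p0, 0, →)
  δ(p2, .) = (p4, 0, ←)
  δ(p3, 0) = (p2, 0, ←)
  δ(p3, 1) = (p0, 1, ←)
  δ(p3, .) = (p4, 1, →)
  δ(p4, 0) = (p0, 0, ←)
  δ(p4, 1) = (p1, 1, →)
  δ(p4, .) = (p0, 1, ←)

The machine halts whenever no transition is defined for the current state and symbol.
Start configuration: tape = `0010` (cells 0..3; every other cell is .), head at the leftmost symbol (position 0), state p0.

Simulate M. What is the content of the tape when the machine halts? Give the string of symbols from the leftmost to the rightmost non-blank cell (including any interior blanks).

state=p0 head=0 tape=[0]010..   (p0,0)→(p3,0,→)
state=p3 head=1 tape=0[0]10..   (p3,0)→(p2,0,←)
state=p2 head=0 tape=[0]010..   (p2,0)→(p2,.,→)
state=p2 head=1 tape=.[0]10..   (p2,0)→(p2,.,→)
state=p2 head=2 tape=..[1]0..   (p2,1)→(p0,0,→)
state=p0 head=3 tape=..0[0]..   (p0,0)→(p3,0,→)
state=p3 head=4 tape=..00[.].   (p3,.)→(p4,1,→)
state=p4 head=5 tape=..001[.]   (p4,.)→(p0,1,←)
state=p0 head=4 tape=..00[1]1
The non-blank tape span at halt is 0011.

0011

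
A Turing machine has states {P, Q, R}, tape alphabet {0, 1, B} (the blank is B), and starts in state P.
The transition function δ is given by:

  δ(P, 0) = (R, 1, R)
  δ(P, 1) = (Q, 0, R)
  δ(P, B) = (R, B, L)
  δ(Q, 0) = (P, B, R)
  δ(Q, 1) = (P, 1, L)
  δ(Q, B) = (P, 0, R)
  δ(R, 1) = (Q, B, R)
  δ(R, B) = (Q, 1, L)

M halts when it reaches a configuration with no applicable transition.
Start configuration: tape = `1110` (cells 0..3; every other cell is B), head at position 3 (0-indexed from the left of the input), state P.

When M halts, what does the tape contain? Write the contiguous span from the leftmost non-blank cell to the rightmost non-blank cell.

11B000

state=P head=3 tape=111[0]BBB   (P,0)→(R,1,R)
state=R head=4 tape=1111[B]BB   (R,B)→(Q,1,L)
state=Q head=3 tape=111[1]1BB   (Q,1)→(P,1,L)
state=P head=2 tape=11[1]11BB   (P,1)→(Q,0,R)
state=Q head=3 tape=110[1]1BB   (Q,1)→(P,1,L)
state=P head=2 tape=11[0]11BB   (P,0)→(R,1,R)
state=R head=3 tape=111[1]1BB   (R,1)→(Q,B,R)
state=Q head=4 tape=111B[1]BB   (Q,1)→(P,1,L)
state=P head=3 tape=111[B]1BB   (P,B)→(R,B,L)
state=R head=2 tape=11[1]B1BB   (R,1)→(Q,B,R)
state=Q head=3 tape=11B[B]1BB   (Q,B)→(P,0,R)
state=P head=4 tape=11B0[1]BB   (P,1)→(Q,0,R)
state=Q head=5 tape=11B00[B]B   (Q,B)→(P,0,R)
state=P head=6 tape=11B000[B]   (P,B)→(R,B,L)
state=R head=5 tape=11B00[0]B
The non-blank tape span at halt is 11B000.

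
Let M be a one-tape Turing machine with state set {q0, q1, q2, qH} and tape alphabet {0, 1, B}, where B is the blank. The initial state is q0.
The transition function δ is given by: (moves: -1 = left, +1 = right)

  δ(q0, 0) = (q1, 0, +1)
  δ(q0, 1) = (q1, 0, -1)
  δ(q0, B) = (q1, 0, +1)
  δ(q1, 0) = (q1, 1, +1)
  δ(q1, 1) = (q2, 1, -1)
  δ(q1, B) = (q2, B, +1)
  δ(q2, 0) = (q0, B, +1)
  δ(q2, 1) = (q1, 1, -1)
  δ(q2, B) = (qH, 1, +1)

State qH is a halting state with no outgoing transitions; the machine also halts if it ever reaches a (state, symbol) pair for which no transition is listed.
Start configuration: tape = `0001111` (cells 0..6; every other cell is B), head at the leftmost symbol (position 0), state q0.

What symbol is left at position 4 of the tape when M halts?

state=q0 head=0 tape=[0]001111BBBB   (q0,0)→(q1,0,+1)
state=q1 head=1 tape=0[0]01111BBBB   (q1,0)→(q1,1,+1)
state=q1 head=2 tape=01[0]1111BBBB   (q1,0)→(q1,1,+1)
state=q1 head=3 tape=011[1]111BBBB   (q1,1)→(q2,1,-1)
state=q2 head=2 tape=01[1]1111BBBB   (q2,1)→(q1,1,-1)
state=q1 head=1 tape=0[1]11111BBBB   (q1,1)→(q2,1,-1)
state=q2 head=0 tape=[0]111111BBBB   (q2,0)→(q0,B,+1)
state=q0 head=1 tape=B[1]11111BBBB   (q0,1)→(q1,0,-1)
state=q1 head=0 tape=[B]011111BBBB   (q1,B)→(q2,B,+1)
state=q2 head=1 tape=B[0]11111BBBB   (q2,0)→(q0,B,+1)
state=q0 head=2 tape=BB[1]1111BBBB   (q0,1)→(q1,0,-1)
state=q1 head=1 tape=B[B]01111BBBB   (q1,B)→(q2,B,+1)
state=q2 head=2 tape=BB[0]1111BBBB   (q2,0)→(q0,B,+1)
state=q0 head=3 tape=BBB[1]111BBBB   (q0,1)→(q1,0,-1)
state=q1 head=2 tape=BB[B]0111BBBB   (q1,B)→(q2,B,+1)
state=q2 head=3 tape=BBB[0]111BBBB   (q2,0)→(q0,B,+1)
state=q0 head=4 tape=BBBB[1]11BBBB   (q0,1)→(q1,0,-1)
state=q1 head=3 tape=BBB[B]011BBBB   (q1,B)→(q2,B,+1)
state=q2 head=4 tape=BBBB[0]11BBBB   (q2,0)→(q0,B,+1)
state=q0 head=5 tape=BBBBB[1]1BBBB   (q0,1)→(q1,0,-1)
state=q1 head=4 tape=BBBB[B]01BBBB   (q1,B)→(q2,B,+1)
state=q2 head=5 tape=BBBBB[0]1BBBB   (q2,0)→(q0,B,+1)
state=q0 head=6 tape=BBBBBB[1]BBBB   (q0,1)→(q1,0,-1)
state=q1 head=5 tape=BBBBB[B]0BBBB   (q1,B)→(q2,B,+1)
state=q2 head=6 tape=BBBBBB[0]BBBB   (q2,0)→(q0,B,+1)
state=q0 head=7 tape=BBBBBBB[B]BBB   (q0,B)→(q1,0,+1)
state=q1 head=8 tape=BBBBBBB0[B]BB   (q1,B)→(q2,B,+1)
state=q2 head=9 tape=BBBBBBB0B[B]B   (q2,B)→(qH,1,+1)
state=qH head=10 tape=BBBBBBB0B1[B]
Cell 4 holds B when M halts.

B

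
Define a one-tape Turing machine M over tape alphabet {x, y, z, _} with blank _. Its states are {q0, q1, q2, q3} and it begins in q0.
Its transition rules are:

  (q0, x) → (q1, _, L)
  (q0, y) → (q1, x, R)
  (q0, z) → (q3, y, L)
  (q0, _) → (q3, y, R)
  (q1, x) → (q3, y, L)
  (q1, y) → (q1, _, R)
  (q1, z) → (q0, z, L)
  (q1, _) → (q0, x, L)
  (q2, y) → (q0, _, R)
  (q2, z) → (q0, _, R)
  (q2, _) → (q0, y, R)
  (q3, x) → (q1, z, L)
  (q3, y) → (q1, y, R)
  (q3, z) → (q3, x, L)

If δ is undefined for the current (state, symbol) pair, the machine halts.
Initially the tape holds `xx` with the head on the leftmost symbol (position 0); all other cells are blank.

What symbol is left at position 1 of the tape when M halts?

y

state=q0 head=0 tape=__[x]x   (q0,x)→(q1,_,L)
state=q1 head=-1 tape=_[_]_x   (q1,_)→(q0,x,L)
state=q0 head=-2 tape=[_]x_x   (q0,_)→(q3,y,R)
state=q3 head=-1 tape=y[x]_x   (q3,x)→(q1,z,L)
state=q1 head=-2 tape=[y]z_x   (q1,y)→(q1,_,R)
state=q1 head=-1 tape=_[z]_x   (q1,z)→(q0,z,L)
state=q0 head=-2 tape=[_]z_x   (q0,_)→(q3,y,R)
state=q3 head=-1 tape=y[z]_x   (q3,z)→(q3,x,L)
state=q3 head=-2 tape=[y]x_x   (q3,y)→(q1,y,R)
state=q1 head=-1 tape=y[x]_x   (q1,x)→(q3,y,L)
state=q3 head=-2 tape=[y]y_x   (q3,y)→(q1,y,R)
state=q1 head=-1 tape=y[y]_x   (q1,y)→(q1,_,R)
state=q1 head=0 tape=y_[_]x   (q1,_)→(q0,x,L)
state=q0 head=-1 tape=y[_]xx   (q0,_)→(q3,y,R)
state=q3 head=0 tape=yy[x]x   (q3,x)→(q1,z,L)
state=q1 head=-1 tape=y[y]zx   (q1,y)→(q1,_,R)
state=q1 head=0 tape=y_[z]x   (q1,z)→(q0,z,L)
state=q0 head=-1 tape=y[_]zx   (q0,_)→(q3,y,R)
state=q3 head=0 tape=yy[z]x   (q3,z)→(q3,x,L)
state=q3 head=-1 tape=y[y]xx   (q3,y)→(q1,y,R)
state=q1 head=0 tape=yy[x]x   (q1,x)→(q3,y,L)
state=q3 head=-1 tape=y[y]yx   (q3,y)→(q1,y,R)
state=q1 head=0 tape=yy[y]x   (q1,y)→(q1,_,R)
state=q1 head=1 tape=yy_[x]   (q1,x)→(q3,y,L)
state=q3 head=0 tape=yy[_]y
Cell 1 holds y when M halts.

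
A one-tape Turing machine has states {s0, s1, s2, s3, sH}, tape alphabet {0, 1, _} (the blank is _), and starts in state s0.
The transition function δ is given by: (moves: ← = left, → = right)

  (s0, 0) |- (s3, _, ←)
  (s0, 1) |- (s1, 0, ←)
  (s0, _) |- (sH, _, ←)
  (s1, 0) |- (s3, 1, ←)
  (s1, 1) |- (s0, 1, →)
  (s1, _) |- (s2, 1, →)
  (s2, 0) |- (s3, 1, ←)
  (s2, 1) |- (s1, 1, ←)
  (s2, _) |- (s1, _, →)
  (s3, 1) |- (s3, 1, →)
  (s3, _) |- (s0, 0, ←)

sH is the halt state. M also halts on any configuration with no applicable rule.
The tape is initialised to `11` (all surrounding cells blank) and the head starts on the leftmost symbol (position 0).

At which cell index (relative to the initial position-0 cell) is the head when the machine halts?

0

state=s0 head=0 tape=__[1]1_   (s0,1)→(s1,0,←)
state=s1 head=-1 tape=_[_]01_   (s1,_)→(s2,1,→)
state=s2 head=0 tape=_1[0]1_   (s2,0)→(s3,1,←)
state=s3 head=-1 tape=_[1]11_   (s3,1)→(s3,1,→)
state=s3 head=0 tape=_1[1]1_   (s3,1)→(s3,1,→)
state=s3 head=1 tape=_11[1]_   (s3,1)→(s3,1,→)
state=s3 head=2 tape=_111[_]   (s3,_)→(s0,0,←)
state=s0 head=1 tape=_11[1]0   (s0,1)→(s1,0,←)
state=s1 head=0 tape=_1[1]00   (s1,1)→(s0,1,→)
state=s0 head=1 tape=_11[0]0   (s0,0)→(s3,_,←)
state=s3 head=0 tape=_1[1]_0   (s3,1)→(s3,1,→)
state=s3 head=1 tape=_11[_]0   (s3,_)→(s0,0,←)
state=s0 head=0 tape=_1[1]00   (s0,1)→(s1,0,←)
state=s1 head=-1 tape=_[1]000   (s1,1)→(s0,1,→)
state=s0 head=0 tape=_1[0]00   (s0,0)→(s3,_,←)
state=s3 head=-1 tape=_[1]_00   (s3,1)→(s3,1,→)
state=s3 head=0 tape=_1[_]00   (s3,_)→(s0,0,←)
state=s0 head=-1 tape=_[1]000   (s0,1)→(s1,0,←)
state=s1 head=-2 tape=[_]0000   (s1,_)→(s2,1,→)
state=s2 head=-1 tape=1[0]000   (s2,0)→(s3,1,←)
state=s3 head=-2 tape=[1]1000   (s3,1)→(s3,1,→)
state=s3 head=-1 tape=1[1]000   (s3,1)→(s3,1,→)
state=s3 head=0 tape=11[0]00
At halt the head is at cell 0.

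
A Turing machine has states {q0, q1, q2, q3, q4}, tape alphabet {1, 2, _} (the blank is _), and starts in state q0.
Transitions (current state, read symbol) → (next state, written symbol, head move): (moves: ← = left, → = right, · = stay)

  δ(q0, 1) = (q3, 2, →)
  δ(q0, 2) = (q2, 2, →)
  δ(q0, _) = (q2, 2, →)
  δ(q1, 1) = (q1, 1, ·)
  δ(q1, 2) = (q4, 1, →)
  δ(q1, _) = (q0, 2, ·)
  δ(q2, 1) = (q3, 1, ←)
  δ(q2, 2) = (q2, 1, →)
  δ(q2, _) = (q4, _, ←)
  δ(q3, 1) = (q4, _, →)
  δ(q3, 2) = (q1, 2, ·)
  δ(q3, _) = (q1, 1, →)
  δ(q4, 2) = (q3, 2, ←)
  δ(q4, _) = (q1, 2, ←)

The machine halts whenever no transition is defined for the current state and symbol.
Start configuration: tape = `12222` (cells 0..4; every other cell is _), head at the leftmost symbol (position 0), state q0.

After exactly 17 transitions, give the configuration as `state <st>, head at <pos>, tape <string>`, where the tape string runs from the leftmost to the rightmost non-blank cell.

state=q0 head=0 tape=[1]2222   (q0,1)→(q3,2,→)
state=q3 head=1 tape=2[2]222   (q3,2)→(q1,2,·)
state=q1 head=1 tape=2[2]222   (q1,2)→(q4,1,→)
state=q4 head=2 tape=21[2]22   (q4,2)→(q3,2,←)
state=q3 head=1 tape=2[1]222   (q3,1)→(q4,_,→)
state=q4 head=2 tape=2_[2]22   (q4,2)→(q3,2,←)
state=q3 head=1 tape=2[_]222   (q3,_)→(q1,1,→)
state=q1 head=2 tape=21[2]22   (q1,2)→(q4,1,→)
state=q4 head=3 tape=211[2]2   (q4,2)→(q3,2,←)
state=q3 head=2 tape=21[1]22   (q3,1)→(q4,_,→)
state=q4 head=3 tape=21_[2]2   (q4,2)→(q3,2,←)
state=q3 head=2 tape=21[_]22   (q3,_)→(q1,1,→)
state=q1 head=3 tape=211[2]2   (q1,2)→(q4,1,→)
state=q4 head=4 tape=2111[2]   (q4,2)→(q3,2,←)
state=q3 head=3 tape=211[1]2   (q3,1)→(q4,_,→)
state=q4 head=4 tape=211_[2]   (q4,2)→(q3,2,←)
state=q3 head=3 tape=211[_]2   (q3,_)→(q1,1,→)
state=q1 head=4 tape=2111[2]
After 17 steps: state q1, head at 4, tape 21112.

state q1, head at 4, tape 21112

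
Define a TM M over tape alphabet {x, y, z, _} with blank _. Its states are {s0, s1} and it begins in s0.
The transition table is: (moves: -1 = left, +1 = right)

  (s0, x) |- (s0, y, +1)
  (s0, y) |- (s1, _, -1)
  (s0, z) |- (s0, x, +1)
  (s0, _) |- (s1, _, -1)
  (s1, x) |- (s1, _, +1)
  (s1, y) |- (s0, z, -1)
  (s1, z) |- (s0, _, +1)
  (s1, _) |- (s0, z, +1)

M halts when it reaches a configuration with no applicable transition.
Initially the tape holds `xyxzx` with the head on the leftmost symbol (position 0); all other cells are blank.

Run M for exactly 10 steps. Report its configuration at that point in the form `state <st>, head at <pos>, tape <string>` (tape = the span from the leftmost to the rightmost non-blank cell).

state=s0 head=0 tape=__[x]yxzx   (s0,x)→(s0,y,+1)
state=s0 head=1 tape=__y[y]xzx   (s0,y)→(s1,_,-1)
state=s1 head=0 tape=__[y]_xzx   (s1,y)→(s0,z,-1)
state=s0 head=-1 tape=_[_]z_xzx   (s0,_)→(s1,_,-1)
state=s1 head=-2 tape=[_]_z_xzx   (s1,_)→(s0,z,+1)
state=s0 head=-1 tape=z[_]z_xzx   (s0,_)→(s1,_,-1)
state=s1 head=-2 tape=[z]_z_xzx   (s1,z)→(s0,_,+1)
state=s0 head=-1 tape=_[_]z_xzx   (s0,_)→(s1,_,-1)
state=s1 head=-2 tape=[_]_z_xzx   (s1,_)→(s0,z,+1)
state=s0 head=-1 tape=z[_]z_xzx   (s0,_)→(s1,_,-1)
state=s1 head=-2 tape=[z]_z_xzx
After 10 steps: state s1, head at -2, tape z_z_xzx.

state s1, head at -2, tape z_z_xzx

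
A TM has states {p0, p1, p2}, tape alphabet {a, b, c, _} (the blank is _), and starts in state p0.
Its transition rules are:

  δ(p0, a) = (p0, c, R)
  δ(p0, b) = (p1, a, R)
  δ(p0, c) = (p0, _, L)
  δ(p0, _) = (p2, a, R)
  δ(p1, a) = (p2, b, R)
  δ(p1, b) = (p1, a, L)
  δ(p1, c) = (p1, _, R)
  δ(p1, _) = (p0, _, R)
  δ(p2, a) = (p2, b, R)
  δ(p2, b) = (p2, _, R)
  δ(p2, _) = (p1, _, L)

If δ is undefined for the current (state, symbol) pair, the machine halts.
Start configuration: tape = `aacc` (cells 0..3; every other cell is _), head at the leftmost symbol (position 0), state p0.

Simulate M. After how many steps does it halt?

p0 | __[a]acc   read a → write c, move R, go to p0
p0 | __c[a]cc   read a → write c, move R, go to p0
p0 | __cc[c]c   read c → write _, move L, go to p0
p0 | __c[c]_c   read c → write _, move L, go to p0
p0 | __[c]__c   read c → write _, move L, go to p0
p0 | _[_]___c   read _ → write a, move R, go to p2
p2 | _a[_]__c   read _ → write _, move L, go to p1
p1 | _[a]___c   read a → write b, move R, go to p2
p2 | _b[_]__c   read _ → write _, move L, go to p1
p1 | _[b]___c   read b → write a, move L, go to p1
p1 | [_]a___c   read _ → write _, move R, go to p0
p0 | _[a]___c   read a → write c, move R, go to p0
p0 | _c[_]__c   read _ → write a, move R, go to p2
p2 | _ca[_]_c   read _ → write _, move L, go to p1
p1 | _c[a]__c   read a → write b, move R, go to p2
p2 | _cb[_]_c   read _ → write _, move L, go to p1
p1 | _c[b]__c   read b → write a, move L, go to p1
p1 | _[c]a__c   read c → write _, move R, go to p1
p1 | __[a]__c   read a → write b, move R, go to p2
p2 | __b[_]_c   read _ → write _, move L, go to p1
p1 | __[b]__c   read b → write a, move L, go to p1
p1 | _[_]a__c   read _ → write _, move R, go to p0
p0 | __[a]__c   read a → write c, move R, go to p0
p0 | __c[_]_c   read _ → write a, move R, go to p2
p2 | __ca[_]c   read _ → write _, move L, go to p1
p1 | __c[a]_c   read a → write b, move R, go to p2
p2 | __cb[_]c   read _ → write _, move L, go to p1
p1 | __c[b]_c   read b → write a, move L, go to p1
p1 | __[c]a_c   read c → write _, move R, go to p1
p1 | ___[a]_c   read a → write b, move R, go to p2
p2 | ___b[_]c   read _ → write _, move L, go to p1
p1 | ___[b]_c   read b → write a, move L, go to p1
p1 | __[_]a_c   read _ → write _, move R, go to p0
p0 | ___[a]_c   read a → write c, move R, go to p0
p0 | ___c[_]c   read _ → write a, move R, go to p2
p2 | ___ca[c]
M halts after 35 transitions.

35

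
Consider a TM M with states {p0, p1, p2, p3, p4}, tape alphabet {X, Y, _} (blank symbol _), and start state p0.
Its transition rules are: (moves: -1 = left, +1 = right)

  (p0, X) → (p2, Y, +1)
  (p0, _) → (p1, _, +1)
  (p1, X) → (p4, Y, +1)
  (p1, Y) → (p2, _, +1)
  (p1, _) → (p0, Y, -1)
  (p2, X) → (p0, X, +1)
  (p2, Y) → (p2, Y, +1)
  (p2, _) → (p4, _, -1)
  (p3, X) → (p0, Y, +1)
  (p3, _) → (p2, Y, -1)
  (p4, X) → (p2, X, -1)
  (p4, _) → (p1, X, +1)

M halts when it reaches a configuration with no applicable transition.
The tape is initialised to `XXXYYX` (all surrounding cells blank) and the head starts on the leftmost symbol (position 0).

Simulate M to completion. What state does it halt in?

p4

state=p0 head=0 tape=[X]XXYYX____   (p0,X)→(p2,Y,+1)
state=p2 head=1 tape=Y[X]XYYX____   (p2,X)→(p0,X,+1)
state=p0 head=2 tape=YX[X]YYX____   (p0,X)→(p2,Y,+1)
state=p2 head=3 tape=YXY[Y]YX____   (p2,Y)→(p2,Y,+1)
state=p2 head=4 tape=YXYY[Y]X____   (p2,Y)→(p2,Y,+1)
state=p2 head=5 tape=YXYYY[X]____   (p2,X)→(p0,X,+1)
state=p0 head=6 tape=YXYYYX[_]___   (p0,_)→(p1,_,+1)
state=p1 head=7 tape=YXYYYX_[_]__   (p1,_)→(p0,Y,-1)
state=p0 head=6 tape=YXYYYX[_]Y__   (p0,_)→(p1,_,+1)
state=p1 head=7 tape=YXYYYX_[Y]__   (p1,Y)→(p2,_,+1)
state=p2 head=8 tape=YXYYYX__[_]_   (p2,_)→(p4,_,-1)
state=p4 head=7 tape=YXYYYX_[_]__   (p4,_)→(p1,X,+1)
state=p1 head=8 tape=YXYYYX_X[_]_   (p1,_)→(p0,Y,-1)
state=p0 head=7 tape=YXYYYX_[X]Y_   (p0,X)→(p2,Y,+1)
state=p2 head=8 tape=YXYYYX_Y[Y]_   (p2,Y)→(p2,Y,+1)
state=p2 head=9 tape=YXYYYX_YY[_]   (p2,_)→(p4,_,-1)
state=p4 head=8 tape=YXYYYX_Y[Y]_
No transition is defined for (p4, Y); M halts in state p4.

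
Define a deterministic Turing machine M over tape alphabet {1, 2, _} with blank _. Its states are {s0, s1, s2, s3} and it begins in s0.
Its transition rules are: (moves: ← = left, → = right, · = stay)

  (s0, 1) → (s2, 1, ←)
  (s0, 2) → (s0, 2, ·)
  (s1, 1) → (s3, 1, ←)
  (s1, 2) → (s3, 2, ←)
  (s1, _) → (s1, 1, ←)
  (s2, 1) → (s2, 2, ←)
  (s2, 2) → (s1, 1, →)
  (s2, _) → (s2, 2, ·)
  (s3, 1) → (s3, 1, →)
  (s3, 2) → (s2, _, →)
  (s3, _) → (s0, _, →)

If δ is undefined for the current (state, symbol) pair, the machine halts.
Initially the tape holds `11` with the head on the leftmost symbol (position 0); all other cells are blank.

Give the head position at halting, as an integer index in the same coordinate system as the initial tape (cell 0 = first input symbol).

state=s0 head=0 tape=_[1]1__   (s0,1)→(s2,1,←)
state=s2 head=-1 tape=[_]11__   (s2,_)→(s2,2,·)
state=s2 head=-1 tape=[2]11__   (s2,2)→(s1,1,→)
state=s1 head=0 tape=1[1]1__   (s1,1)→(s3,1,←)
state=s3 head=-1 tape=[1]11__   (s3,1)→(s3,1,→)
state=s3 head=0 tape=1[1]1__   (s3,1)→(s3,1,→)
state=s3 head=1 tape=11[1]__   (s3,1)→(s3,1,→)
state=s3 head=2 tape=111[_]_   (s3,_)→(s0,_,→)
state=s0 head=3 tape=111_[_]
At halt the head is at cell 3.

3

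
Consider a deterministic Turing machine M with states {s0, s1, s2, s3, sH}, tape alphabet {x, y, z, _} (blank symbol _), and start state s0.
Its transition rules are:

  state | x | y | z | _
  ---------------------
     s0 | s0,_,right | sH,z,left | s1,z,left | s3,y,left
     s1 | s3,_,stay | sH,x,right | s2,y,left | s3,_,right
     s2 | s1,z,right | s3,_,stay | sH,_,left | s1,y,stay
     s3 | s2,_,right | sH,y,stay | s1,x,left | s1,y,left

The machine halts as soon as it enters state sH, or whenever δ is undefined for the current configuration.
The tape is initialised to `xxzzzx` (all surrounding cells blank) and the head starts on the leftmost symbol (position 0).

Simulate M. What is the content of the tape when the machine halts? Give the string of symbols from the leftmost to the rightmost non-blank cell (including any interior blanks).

zx

s0 | [x]xzzzx   read x → write _, move right, go to s0
s0 | _[x]zzzx   read x → write _, move right, go to s0
s0 | __[z]zzx   read z → write z, move left, go to s1
s1 | _[_]zzzx   read _ → write _, move right, go to s3
s3 | __[z]zzx   read z → write x, move left, go to s1
s1 | _[_]xzzx   read _ → write _, move right, go to s3
s3 | __[x]zzx   read x → write _, move right, go to s2
s2 | ___[z]zx   read z → write _, move left, go to sH
sH | __[_]_zx
The non-blank tape span at halt is zx.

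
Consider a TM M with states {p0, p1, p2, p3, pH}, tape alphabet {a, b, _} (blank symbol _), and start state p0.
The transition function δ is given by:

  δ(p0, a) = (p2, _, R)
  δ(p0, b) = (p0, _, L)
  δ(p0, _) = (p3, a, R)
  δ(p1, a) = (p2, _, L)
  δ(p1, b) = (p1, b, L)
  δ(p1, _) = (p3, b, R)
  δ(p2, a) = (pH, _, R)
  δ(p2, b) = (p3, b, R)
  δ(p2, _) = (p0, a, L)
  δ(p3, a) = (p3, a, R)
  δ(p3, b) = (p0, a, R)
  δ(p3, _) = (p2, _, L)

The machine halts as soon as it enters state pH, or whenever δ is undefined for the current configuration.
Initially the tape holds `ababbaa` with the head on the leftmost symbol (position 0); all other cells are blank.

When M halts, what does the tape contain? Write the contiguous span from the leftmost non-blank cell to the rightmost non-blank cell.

state=p0 head=0 tape=[a]babbaa_   (p0,a)→(p2,_,R)
state=p2 head=1 tape=_[b]abbaa_   (p2,b)→(p3,b,R)
state=p3 head=2 tape=_b[a]bbaa_   (p3,a)→(p3,a,R)
state=p3 head=3 tape=_ba[b]baa_   (p3,b)→(p0,a,R)
state=p0 head=4 tape=_baa[b]aa_   (p0,b)→(p0,_,L)
state=p0 head=3 tape=_ba[a]_aa_   (p0,a)→(p2,_,R)
state=p2 head=4 tape=_ba_[_]aa_   (p2,_)→(p0,a,L)
state=p0 head=3 tape=_ba[_]aaa_   (p0,_)→(p3,a,R)
state=p3 head=4 tape=_baa[a]aa_   (p3,a)→(p3,a,R)
state=p3 head=5 tape=_baaa[a]a_   (p3,a)→(p3,a,R)
state=p3 head=6 tape=_baaaa[a]_   (p3,a)→(p3,a,R)
state=p3 head=7 tape=_baaaaa[_]   (p3,_)→(p2,_,L)
state=p2 head=6 tape=_baaaa[a]_   (p2,a)→(pH,_,R)
state=pH head=7 tape=_baaaa_[_]
The non-blank tape span at halt is baaaa.

baaaa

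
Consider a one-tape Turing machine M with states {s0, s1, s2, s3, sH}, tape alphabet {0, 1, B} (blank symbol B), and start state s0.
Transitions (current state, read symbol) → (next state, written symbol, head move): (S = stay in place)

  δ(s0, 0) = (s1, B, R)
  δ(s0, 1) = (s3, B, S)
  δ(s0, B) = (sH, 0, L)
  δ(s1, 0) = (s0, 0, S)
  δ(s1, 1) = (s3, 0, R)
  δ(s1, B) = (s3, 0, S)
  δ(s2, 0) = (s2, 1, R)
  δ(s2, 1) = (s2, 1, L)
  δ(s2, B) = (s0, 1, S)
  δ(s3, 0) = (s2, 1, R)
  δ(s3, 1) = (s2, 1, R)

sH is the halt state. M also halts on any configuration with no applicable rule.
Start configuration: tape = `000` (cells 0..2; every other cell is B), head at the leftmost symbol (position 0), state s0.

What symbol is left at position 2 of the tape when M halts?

s0 | [0]00BB   read 0 → write B, move R, go to s1
s1 | B[0]0BB   read 0 → write 0, move S, go to s0
s0 | B[0]0BB   read 0 → write B, move R, go to s1
s1 | BB[0]BB   read 0 → write 0, move S, go to s0
s0 | BB[0]BB   read 0 → write B, move R, go to s1
s1 | BBB[B]B   read B → write 0, move S, go to s3
s3 | BBB[0]B   read 0 → write 1, move R, go to s2
s2 | BBB1[B]   read B → write 1, move S, go to s0
s0 | BBB1[1]   read 1 → write B, move S, go to s3
s3 | BBB1[B]
Cell 2 holds B when M halts.

B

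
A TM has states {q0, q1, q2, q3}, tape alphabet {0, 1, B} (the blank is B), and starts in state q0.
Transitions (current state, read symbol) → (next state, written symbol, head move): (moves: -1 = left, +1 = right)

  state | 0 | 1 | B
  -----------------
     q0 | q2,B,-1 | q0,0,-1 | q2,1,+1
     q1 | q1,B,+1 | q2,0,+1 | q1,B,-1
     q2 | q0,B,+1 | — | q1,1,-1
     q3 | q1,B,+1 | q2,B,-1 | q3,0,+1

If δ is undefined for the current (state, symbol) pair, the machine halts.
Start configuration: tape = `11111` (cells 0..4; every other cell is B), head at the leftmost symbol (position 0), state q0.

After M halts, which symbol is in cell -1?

state=q0 head=0 tape=B[1]1111BB   (q0,1)→(q0,0,-1)
state=q0 head=-1 tape=[B]01111BB   (q0,B)→(q2,1,+1)
state=q2 head=0 tape=1[0]1111BB   (q2,0)→(q0,B,+1)
state=q0 head=1 tape=1B[1]111BB   (q0,1)→(q0,0,-1)
state=q0 head=0 tape=1[B]0111BB   (q0,B)→(q2,1,+1)
state=q2 head=1 tape=11[0]111BB   (q2,0)→(q0,B,+1)
state=q0 head=2 tape=11B[1]11BB   (q0,1)→(q0,0,-1)
state=q0 head=1 tape=11[B]011BB   (q0,B)→(q2,1,+1)
state=q2 head=2 tape=111[0]11BB   (q2,0)→(q0,B,+1)
state=q0 head=3 tape=111B[1]1BB   (q0,1)→(q0,0,-1)
state=q0 head=2 tape=111[B]01BB   (q0,B)→(q2,1,+1)
state=q2 head=3 tape=1111[0]1BB   (q2,0)→(q0,B,+1)
state=q0 head=4 tape=1111B[1]BB   (q0,1)→(q0,0,-1)
state=q0 head=3 tape=1111[B]0BB   (q0,B)→(q2,1,+1)
state=q2 head=4 tape=11111[0]BB   (q2,0)→(q0,B,+1)
state=q0 head=5 tape=11111B[B]B   (q0,B)→(q2,1,+1)
state=q2 head=6 tape=11111B1[B]   (q2,B)→(q1,1,-1)
state=q1 head=5 tape=11111B[1]1   (q1,1)→(q2,0,+1)
state=q2 head=6 tape=11111B0[1]
Cell -1 holds 1 when M halts.

1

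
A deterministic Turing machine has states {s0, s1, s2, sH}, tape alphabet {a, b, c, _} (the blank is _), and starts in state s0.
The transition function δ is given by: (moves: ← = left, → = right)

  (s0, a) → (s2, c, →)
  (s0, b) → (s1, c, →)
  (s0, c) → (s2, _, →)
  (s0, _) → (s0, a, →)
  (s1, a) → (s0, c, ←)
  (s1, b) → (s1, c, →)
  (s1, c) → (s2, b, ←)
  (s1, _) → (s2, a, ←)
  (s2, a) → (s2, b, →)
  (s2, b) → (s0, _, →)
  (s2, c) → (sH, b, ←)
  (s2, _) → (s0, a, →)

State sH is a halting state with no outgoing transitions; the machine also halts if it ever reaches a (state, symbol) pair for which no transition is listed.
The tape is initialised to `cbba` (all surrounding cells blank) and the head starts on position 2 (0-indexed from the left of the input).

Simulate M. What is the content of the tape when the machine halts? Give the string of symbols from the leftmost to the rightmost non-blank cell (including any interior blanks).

state=s0 head=2 tape=cb[b]a   (s0,b)→(s1,c,→)
state=s1 head=3 tape=cbc[a]   (s1,a)→(s0,c,←)
state=s0 head=2 tape=cb[c]c   (s0,c)→(s2,_,→)
state=s2 head=3 tape=cb_[c]   (s2,c)→(sH,b,←)
state=sH head=2 tape=cb[_]b
The non-blank tape span at halt is cb_b.

cb_b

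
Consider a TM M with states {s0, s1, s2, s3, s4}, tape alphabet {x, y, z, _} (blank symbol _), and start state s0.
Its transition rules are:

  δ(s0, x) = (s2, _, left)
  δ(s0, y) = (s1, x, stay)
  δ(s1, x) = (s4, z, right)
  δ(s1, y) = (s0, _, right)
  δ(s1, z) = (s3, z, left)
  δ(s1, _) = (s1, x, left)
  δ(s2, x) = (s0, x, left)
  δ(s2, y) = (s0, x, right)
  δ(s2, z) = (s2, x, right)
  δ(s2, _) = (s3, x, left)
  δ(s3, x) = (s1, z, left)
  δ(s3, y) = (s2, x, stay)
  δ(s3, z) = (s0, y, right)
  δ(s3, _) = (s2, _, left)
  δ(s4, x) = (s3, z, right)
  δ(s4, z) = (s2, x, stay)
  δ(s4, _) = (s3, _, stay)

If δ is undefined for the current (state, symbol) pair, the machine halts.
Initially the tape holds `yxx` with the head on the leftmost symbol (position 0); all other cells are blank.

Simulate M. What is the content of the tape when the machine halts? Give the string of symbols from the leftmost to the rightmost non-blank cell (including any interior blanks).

s0 | [y]xx   read y → write x, move stay, go to s1
s1 | [x]xx   read x → write z, move right, go to s4
s4 | z[x]x   read x → write z, move right, go to s3
s3 | zz[x]   read x → write z, move left, go to s1
s1 | z[z]z   read z → write z, move left, go to s3
s3 | [z]zz   read z → write y, move right, go to s0
s0 | y[z]z
The non-blank tape span at halt is yzz.

yzz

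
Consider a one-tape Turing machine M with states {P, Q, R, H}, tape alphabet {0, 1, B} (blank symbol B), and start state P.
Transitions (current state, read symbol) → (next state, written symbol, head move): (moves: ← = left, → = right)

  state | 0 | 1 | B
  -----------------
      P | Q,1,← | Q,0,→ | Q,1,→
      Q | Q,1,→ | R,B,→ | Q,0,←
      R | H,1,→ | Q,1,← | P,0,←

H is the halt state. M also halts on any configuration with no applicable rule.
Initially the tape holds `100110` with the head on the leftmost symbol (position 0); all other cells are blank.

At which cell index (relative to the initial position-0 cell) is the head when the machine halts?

4

P | [1]00110   read 1 → write 0, move →, go to Q
Q | 0[0]0110   read 0 → write 1, move →, go to Q
Q | 01[0]110   read 0 → write 1, move →, go to Q
Q | 011[1]10   read 1 → write B, move →, go to R
R | 011B[1]0   read 1 → write 1, move ←, go to Q
Q | 011[B]10   read B → write 0, move ←, go to Q
Q | 01[1]010   read 1 → write B, move →, go to R
R | 01B[0]10   read 0 → write 1, move →, go to H
H | 01B1[1]0
At halt the head is at cell 4.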